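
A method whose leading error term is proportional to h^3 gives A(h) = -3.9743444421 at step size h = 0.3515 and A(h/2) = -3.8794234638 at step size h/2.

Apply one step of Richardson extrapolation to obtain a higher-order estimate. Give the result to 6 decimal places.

-3.865863

Leading term ∝ h^3; use weight 8 = 2^3.
2^3*A(h/2) = -31.0353877104; minus A(h) gives -27.0610432683.
R = (-27.0610432683)/7 = -3.8658633240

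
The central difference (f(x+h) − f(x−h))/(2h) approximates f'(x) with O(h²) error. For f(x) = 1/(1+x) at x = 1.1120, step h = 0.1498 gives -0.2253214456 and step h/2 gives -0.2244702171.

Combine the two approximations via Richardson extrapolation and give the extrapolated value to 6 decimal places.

-0.224186

Leading term ∝ h^2; use weight 4 = 2^2.
2^2×A(h/2) = -0.8978808684; minus A(h) gives -0.6725594228.
Divide by 2^2 − 1 = 3.
So the Richardson estimate is -0.2241864743.
Shift from A(h/2): +0.0002837428.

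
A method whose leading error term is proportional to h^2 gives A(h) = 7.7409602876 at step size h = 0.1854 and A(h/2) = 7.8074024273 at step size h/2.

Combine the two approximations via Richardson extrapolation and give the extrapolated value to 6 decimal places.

r = 2: numerator weight 4, denominator 3.
A(h/2) − A(h) = 7.8074024273 − 7.7409602876 = 0.0664421397
Correction (A(h/2) − A(h))/(4 − 1) = 0.0664421397/3 = 0.0221473799
R = A(h/2) + (A(h/2) − A(h))/3 = 7.8074024273 + 0.0221473799 = 7.8295498072

7.829550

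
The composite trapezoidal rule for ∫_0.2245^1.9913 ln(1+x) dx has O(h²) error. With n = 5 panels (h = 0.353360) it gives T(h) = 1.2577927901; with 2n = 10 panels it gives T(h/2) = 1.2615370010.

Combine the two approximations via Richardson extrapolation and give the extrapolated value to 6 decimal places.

1.262785

r = 2: numerator weight 4, denominator 3.
Numerator 4*A(h/2) − A(h) = 4*1.2615370010 − 1.2577927901 = 3.7883552139
Extrapolated: 3.7883552139 / 3 = 1.2627850713
Gap between inputs: 3.744e-03; correction applied: +0.0012480703.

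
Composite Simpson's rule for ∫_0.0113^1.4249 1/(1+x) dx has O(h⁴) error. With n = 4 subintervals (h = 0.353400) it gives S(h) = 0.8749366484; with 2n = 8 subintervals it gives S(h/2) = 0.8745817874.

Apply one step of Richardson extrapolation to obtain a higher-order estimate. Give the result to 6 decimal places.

r = 4: numerator weight 16, denominator 15.
16·0.8745817874 = 13.9933085984; subtract 0.8749366484 → 13.1183719500
Divide by 2^4 − 1 = 15.
R = 13.1183719500/15 = 0.8745581300
Shift from A(h/2): −0.0000236574.

0.874558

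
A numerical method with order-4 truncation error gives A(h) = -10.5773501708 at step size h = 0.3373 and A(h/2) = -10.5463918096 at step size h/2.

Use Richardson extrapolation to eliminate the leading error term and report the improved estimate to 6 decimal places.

-10.544328

r = 4, so 2^r = 16.
Weighted: (-168.7422689536) − (-10.5773501708) = -158.1649187828
Divide by 2^4 − 1 = 15.
Extrapolated: (-158.1649187828) / 15 = -10.5443279189
Correction |R − A(h/2)| = 2.064e-03; gap |A(h/2) − A(h)| = 3.096e-02.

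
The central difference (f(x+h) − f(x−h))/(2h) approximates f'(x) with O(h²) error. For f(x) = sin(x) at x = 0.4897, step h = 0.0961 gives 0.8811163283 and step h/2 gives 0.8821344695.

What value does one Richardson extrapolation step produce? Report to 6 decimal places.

Order 2 gives 2^r = 4 and 2^r − 1 = 3.
Numerator 4×A(h/2) − A(h) = 4×0.8821344695 − 0.8811163283 = 2.6474215497
Extrapolated: 2.6474215497 / 3 = 0.8824738499

0.882474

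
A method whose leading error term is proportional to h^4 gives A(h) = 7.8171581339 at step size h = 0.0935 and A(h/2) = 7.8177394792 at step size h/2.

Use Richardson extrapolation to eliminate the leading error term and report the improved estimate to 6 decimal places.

7.817778

Order 4 gives 2^r = 16 and 2^r − 1 = 15.
16·7.8177394792 − 7.8171581339 = 117.2666735333
Divide by 2^4 − 1 = 15.
R = 117.2666735333/15 = 7.8177782356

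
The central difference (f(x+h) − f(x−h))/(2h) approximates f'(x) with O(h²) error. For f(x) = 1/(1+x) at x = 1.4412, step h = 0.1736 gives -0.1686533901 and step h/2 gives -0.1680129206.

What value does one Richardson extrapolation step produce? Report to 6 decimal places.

Leading term ∝ h^2; use weight 4 = 2^2.
Difference of the inputs: -0.1680129206 − (-0.1686533901) = 0.0006404695
Divide by 2^2 − 1 = 3: 0.0006404695/3 = 0.0002134898
R = -0.1680129206 + 0.0002134898 = -0.1677994308
Gap between inputs: 6.405e-04; correction applied: +0.0002134898.

-0.167799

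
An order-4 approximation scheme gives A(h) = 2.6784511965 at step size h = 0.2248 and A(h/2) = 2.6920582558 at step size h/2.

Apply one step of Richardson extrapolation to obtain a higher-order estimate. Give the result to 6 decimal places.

2.692965

r = 4: numerator weight 16, denominator 15.
16*2.6920582558 = 43.0729320928; 43.0729320928 − 2.6784511965 = 40.3944808963
Denominator 16 − 1 = 15.
Extrapolated: 40.3944808963 / 15 = 2.6929653931
Shift from A(h/2): +0.0009071373.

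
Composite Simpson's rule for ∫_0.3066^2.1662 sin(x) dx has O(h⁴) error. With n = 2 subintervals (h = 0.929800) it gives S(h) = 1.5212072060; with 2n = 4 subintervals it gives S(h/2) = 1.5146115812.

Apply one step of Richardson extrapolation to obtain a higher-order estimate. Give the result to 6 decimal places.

With r = 4 the leading error scales as h^4, so the weight is 2^4 = 16.
16*1.5146115812 = 24.2337852992; 24.2337852992 − 1.5212072060 = 22.7125780932
Divide by 2^4 − 1 = 15.
Result: 1.5141718729
Shift from A(h/2): −0.0004397083.

1.514172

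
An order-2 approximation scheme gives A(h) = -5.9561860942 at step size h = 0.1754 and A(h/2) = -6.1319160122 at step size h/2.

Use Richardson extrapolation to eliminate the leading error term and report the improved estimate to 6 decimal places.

r = 2, so 2^r = 4.
Difference of the inputs: -6.1319160122 − (-5.9561860942) = -0.1757299180
Divide by 2^2 − 1 = 3: (-0.1757299180)/3 = -0.0585766393
R = -6.1319160122 − 0.0585766393 = -6.1904926515

-6.190493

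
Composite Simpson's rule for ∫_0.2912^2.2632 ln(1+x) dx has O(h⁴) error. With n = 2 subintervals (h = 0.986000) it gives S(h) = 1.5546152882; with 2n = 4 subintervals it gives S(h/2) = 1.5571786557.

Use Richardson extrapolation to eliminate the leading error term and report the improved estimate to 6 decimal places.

Order 4 gives 2^r = 16 and 2^r − 1 = 15.
Numerator 16*A(h/2) − A(h) = 16*1.5571786557 − 1.5546152882 = 23.3602432030
R = 23.3602432030/15 = 1.5573495469

1.557350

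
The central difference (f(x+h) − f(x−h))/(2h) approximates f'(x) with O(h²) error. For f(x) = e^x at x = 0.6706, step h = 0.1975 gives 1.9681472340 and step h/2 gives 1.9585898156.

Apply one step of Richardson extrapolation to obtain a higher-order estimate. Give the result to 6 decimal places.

1.955404

The method has order 2: 2^2 = 4.
4*1.9585898156 − 1.9681472340 = 5.8662120284
Divide by 2^2 − 1 = 3.
Result: 1.9554040095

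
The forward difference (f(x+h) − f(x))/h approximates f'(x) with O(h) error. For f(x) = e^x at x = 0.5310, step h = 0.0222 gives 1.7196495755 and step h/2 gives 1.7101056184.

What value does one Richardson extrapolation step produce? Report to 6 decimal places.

1.700562

Method order is 1; weight 2^1 = 2.
2×1.7101056184 − 1.7196495755 = 1.7005616613
Extrapolated: 1.7005616613 / 1 = 1.7005616613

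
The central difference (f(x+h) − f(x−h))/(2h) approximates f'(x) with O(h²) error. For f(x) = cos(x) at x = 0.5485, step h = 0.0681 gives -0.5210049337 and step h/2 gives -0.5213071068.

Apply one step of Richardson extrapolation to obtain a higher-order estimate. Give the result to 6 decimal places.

r = 2, so 2^r = 4.
2^2·A(h/2) = -2.0852284272; minus A(h) gives -1.5642234935.
Divide by 2^2 − 1 = 3.
Extrapolated: (-1.5642234935) / 3 = -0.5214078312

-0.521408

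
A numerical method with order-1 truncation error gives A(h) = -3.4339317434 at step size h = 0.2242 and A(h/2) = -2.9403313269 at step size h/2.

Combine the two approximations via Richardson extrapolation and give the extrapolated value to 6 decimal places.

-2.446731

Error is O(h^1); halving h shrinks it by 2^1 = 2.
2 × (-2.9403313269) − (-3.4339317434) = -2.4467309104
(2 × (-2.9403313269) − (-3.4339317434))/(2 − 1) = -2.4467309104
Shift from A(h/2): +0.4936004165.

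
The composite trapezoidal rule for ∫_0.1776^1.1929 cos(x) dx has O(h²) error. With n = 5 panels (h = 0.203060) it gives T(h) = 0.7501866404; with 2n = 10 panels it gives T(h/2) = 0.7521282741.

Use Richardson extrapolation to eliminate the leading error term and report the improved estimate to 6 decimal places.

Leading term ∝ h^2; use weight 4 = 2^2.
4·0.7521282741 − 0.7501866404 = 2.2583264560
Divide by 2^2 − 1 = 3.
(4·0.7521282741 − 0.7501866404)/(4 − 1) = 0.7527754853

0.752775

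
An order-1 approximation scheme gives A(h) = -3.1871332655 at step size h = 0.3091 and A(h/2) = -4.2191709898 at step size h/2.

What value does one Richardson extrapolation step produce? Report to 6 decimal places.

-5.251209

Error is O(h^1); halving h shrinks it by 2^1 = 2.
Difference of the inputs: -4.2191709898 − (-3.1871332655) = -1.0320377243
Correction (A(h/2) − A(h))/(2 − 1) = (-1.0320377243)/1 = -1.0320377243
R = -4.2191709898 − 1.0320377243 = -5.2512087141
Shift from A(h/2): −1.0320377243.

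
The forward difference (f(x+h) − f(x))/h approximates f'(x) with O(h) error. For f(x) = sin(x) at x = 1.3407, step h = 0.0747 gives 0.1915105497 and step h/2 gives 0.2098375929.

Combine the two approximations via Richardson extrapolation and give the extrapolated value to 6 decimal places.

r = 1: numerator weight 2, denominator 1.
2^1 × A(h/2) = 0.4196751858; minus A(h) gives 0.2281646361.
0.2281646361 ÷ 1 = 0.2281646361

0.228165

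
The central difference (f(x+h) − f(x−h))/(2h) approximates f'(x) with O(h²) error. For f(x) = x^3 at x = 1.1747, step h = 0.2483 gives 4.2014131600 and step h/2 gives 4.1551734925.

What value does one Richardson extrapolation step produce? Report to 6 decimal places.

4.139760

Error is O(h^2); halving h shrinks it by 2^2 = 4.
Weighted: 16.6206939700 − 4.2014131600 = 12.4192808100
(4 × 4.1551734925 − 4.2014131600)/(4 − 1) = 4.1397602700
Gap between inputs: 4.624e-02; correction applied: −0.0154132225.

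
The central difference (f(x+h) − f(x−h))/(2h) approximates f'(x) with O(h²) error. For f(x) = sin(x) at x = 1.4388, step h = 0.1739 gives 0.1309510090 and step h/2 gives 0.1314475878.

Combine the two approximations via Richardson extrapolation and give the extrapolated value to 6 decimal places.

Error is O(h^2); halving h shrinks it by 2^2 = 4.
Top: 4(0.1314475878) − (0.1309510090) = 0.3948393422
Denominator 4 − 1 = 3.
So the Richardson estimate is 0.1316131141.

0.131613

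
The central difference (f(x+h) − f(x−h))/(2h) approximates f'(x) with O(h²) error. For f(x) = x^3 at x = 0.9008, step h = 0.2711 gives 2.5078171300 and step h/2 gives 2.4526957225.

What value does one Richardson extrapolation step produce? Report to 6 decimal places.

2.434322

Error is O(h^2); halving h shrinks it by 2^2 = 4.
A(h/2) − A(h) = 2.4526957225 − 2.5078171300 = -0.0551214075
Correction (A(h/2) − A(h))/(4 − 1) = (-0.0551214075)/3 = -0.0183738025
R = 2.4526957225 − 0.0183738025 = 2.4343219200
Gap between inputs: 5.512e-02; correction applied: −0.0183738025.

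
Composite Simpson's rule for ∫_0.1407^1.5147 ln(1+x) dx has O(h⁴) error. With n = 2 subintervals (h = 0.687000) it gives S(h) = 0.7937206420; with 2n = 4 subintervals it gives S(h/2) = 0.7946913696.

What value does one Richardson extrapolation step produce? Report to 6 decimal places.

r = 4: numerator weight 16, denominator 15.
16*0.7946913696 = 12.7150619136; subtract 0.7937206420 → 11.9213412716
R = 11.9213412716/15 = 0.7947560848

0.794756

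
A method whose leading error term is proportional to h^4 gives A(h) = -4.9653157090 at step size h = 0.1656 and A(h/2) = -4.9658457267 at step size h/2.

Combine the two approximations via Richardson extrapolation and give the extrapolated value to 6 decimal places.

-4.965881

r = 4: numerator weight 16, denominator 15.
Numerator 16×A(h/2) − A(h) = 16×(-4.9658457267) − (-4.9653157090) = -74.4882159182
R = (-74.4882159182)/15 = -4.9658810612
Shift from A(h/2): −0.0000353345.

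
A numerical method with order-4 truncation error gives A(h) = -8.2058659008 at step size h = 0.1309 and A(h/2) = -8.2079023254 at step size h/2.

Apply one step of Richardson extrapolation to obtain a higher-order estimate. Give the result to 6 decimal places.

Leading term ∝ h^4; use weight 16 = 2^4.
16 × (-8.2079023254) = -131.3264372064; subtract (-8.2058659008) → -123.1205713056
Divide by 2^4 − 1 = 15.
(16 × (-8.2079023254) − (-8.2058659008))/(16 − 1) = -8.2080380870
Correction |R − A(h/2)| = 1.358e-04; gap |A(h/2) − A(h)| = 2.036e-03.

-8.208038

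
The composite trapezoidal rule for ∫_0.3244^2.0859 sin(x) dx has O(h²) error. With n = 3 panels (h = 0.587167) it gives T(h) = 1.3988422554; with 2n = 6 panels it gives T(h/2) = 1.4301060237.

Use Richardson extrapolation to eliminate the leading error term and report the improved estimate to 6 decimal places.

1.440527

The method has order 2: 2^2 = 4.
A(h/2) − A(h) = 1.4301060237 − 1.3988422554 = 0.0312637683
Divide by 2^2 − 1 = 3: 0.0312637683/3 = 0.0104212561
R = A(h/2) + (A(h/2) − A(h))/3 = 1.4301060237 + 0.0104212561 = 1.4405272798
Gap between inputs: 3.126e-02; correction applied: +0.0104212561.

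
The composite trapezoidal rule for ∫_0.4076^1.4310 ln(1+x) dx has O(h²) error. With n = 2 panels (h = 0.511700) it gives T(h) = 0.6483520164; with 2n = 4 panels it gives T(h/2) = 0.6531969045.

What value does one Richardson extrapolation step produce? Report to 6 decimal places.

r = 2, so 2^r = 4.
Weighted: 2.6127876180 − 0.6483520164 = 1.9644356016
Extrapolated: 1.9644356016 / 3 = 0.6548118672

0.654812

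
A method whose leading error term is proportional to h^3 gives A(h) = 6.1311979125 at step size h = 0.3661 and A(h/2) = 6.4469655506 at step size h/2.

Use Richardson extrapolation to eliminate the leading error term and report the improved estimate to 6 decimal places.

6.492075

Method order is 3; weight 2^3 = 8.
Top: 8(6.4469655506) − (6.1311979125) = 45.4445264923
45.4445264923 ÷ 7 = 6.4920752132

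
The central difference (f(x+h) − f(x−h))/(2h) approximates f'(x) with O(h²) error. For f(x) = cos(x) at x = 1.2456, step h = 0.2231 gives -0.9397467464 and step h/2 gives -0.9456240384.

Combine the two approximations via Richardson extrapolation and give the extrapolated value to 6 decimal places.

Order 2 gives 2^r = 4 and 2^r − 1 = 3.
4·(-0.9456240384) − (-0.9397467464) = -2.8427494072
Divide by 2^2 − 1 = 3.
(4·(-0.9456240384) − (-0.9397467464))/(4 − 1) = -0.9475831357
Gap between inputs: 5.877e-03; correction applied: −0.0019590973.

-0.947583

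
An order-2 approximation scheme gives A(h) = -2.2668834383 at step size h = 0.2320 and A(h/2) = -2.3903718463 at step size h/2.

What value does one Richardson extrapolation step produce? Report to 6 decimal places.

-2.431535

Leading term ∝ h^2; use weight 4 = 2^2.
Difference of the inputs: -2.3903718463 − (-2.2668834383) = -0.1234884080
Correction (A(h/2) − A(h))/(4 − 1) = (-0.1234884080)/3 = -0.0411628027
R = -2.3903718463 − 0.0411628027 = -2.4315346490
Shift from A(h/2): −0.0411628027.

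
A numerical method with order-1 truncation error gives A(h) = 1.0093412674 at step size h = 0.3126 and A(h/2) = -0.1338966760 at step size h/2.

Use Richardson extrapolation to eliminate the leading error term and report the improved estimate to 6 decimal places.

-1.277135

Error is O(h^1); halving h shrinks it by 2^1 = 2.
Numerator 2*A(h/2) − A(h) = 2*(-0.1338966760) − 1.0093412674 = -1.2771346194
(2*(-0.1338966760) − 1.0093412674)/(2 − 1) = -1.2771346194
Gap between inputs: 1.143e+00; correction applied: −1.1432379434.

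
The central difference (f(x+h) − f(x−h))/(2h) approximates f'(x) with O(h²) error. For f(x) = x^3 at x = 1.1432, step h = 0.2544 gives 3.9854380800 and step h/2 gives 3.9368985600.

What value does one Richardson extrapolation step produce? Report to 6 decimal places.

Error is O(h^2); halving h shrinks it by 2^2 = 4.
4×3.9368985600 = 15.7475942400; 15.7475942400 − 3.9854380800 = 11.7621561600
Divide by 2^2 − 1 = 3.
11.7621561600 ÷ 3 = 3.9207187200
Shift from A(h/2): −0.0161798400.

3.920719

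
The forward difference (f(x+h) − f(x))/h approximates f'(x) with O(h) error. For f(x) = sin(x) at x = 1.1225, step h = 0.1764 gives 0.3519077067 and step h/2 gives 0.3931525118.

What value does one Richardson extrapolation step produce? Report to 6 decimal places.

0.434397

r = 1: numerator weight 2, denominator 1.
2×0.3931525118 = 0.7863050236; subtract 0.3519077067 → 0.4343973169
Divide by 2^1 − 1 = 1.
Extrapolated: 0.4343973169 / 1 = 0.4343973169
Correction |R − A(h/2)| = 4.124e-02; gap |A(h/2) − A(h)| = 4.124e-02.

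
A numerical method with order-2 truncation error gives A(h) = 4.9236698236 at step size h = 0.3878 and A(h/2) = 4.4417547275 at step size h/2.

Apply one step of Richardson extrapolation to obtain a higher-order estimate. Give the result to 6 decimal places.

4.281116

The method has order 2: 2^2 = 4.
2^2 × A(h/2) = 17.7670189100; minus A(h) gives 12.8433490864.
Denominator 4 − 1 = 3.
R = 12.8433490864/3 = 4.2811163621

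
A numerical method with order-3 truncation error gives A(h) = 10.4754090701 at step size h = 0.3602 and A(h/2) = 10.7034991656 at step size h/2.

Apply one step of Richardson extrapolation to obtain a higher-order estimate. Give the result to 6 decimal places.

Order 3 gives 2^r = 8 and 2^r − 1 = 7.
Numerator 8*A(h/2) − A(h) = 8*10.7034991656 − 10.4754090701 = 75.1525842547
Denominator 8 − 1 = 7.
So the Richardson estimate is 10.7360834650.
Gap between inputs: 2.281e-01; correction applied: +0.0325842994.

10.736083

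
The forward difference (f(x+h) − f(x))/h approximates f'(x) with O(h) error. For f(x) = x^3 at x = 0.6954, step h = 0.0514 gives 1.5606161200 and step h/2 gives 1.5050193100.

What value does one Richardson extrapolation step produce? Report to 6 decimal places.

1.449423

Error is O(h^1); halving h shrinks it by 2^1 = 2.
2×1.5050193100 − 1.5606161200 = 1.4494225000
Denominator 2 − 1 = 1.
(2×1.5050193100 − 1.5606161200)/(2 − 1) = 1.4494225000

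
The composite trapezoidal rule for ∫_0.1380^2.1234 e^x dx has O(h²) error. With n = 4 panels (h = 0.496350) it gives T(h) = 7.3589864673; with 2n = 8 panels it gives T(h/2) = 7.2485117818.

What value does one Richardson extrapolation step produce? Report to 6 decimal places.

r = 2: numerator weight 4, denominator 3.
4 × 7.2485117818 = 28.9940471272; 28.9940471272 − 7.3589864673 = 21.6350606599
Denominator 4 − 1 = 3.
R = 21.6350606599/3 = 7.2116868866

7.211687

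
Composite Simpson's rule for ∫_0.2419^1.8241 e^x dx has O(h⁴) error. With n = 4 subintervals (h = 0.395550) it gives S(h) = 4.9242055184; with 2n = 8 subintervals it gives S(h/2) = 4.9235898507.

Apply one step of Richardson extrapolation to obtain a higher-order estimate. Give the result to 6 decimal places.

Leading term ∝ h^4; use weight 16 = 2^4.
16 × 4.9235898507 = 78.7774376112; 78.7774376112 − 4.9242055184 = 73.8532320928
Denominator 16 − 1 = 15.
(16 × 4.9235898507 − 4.9242055184)/(16 − 1) = 4.9235488062

4.923549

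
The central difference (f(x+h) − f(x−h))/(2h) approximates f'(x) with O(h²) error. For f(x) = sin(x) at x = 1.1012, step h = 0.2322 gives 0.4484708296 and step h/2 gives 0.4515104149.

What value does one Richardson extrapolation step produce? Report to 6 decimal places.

r = 2, so 2^r = 4.
4·0.4515104149 = 1.8060416596; 1.8060416596 − 0.4484708296 = 1.3575708300
1.3575708300 ÷ 3 = 0.4525236100
Correction |R − A(h/2)| = 1.013e-03; gap |A(h/2) − A(h)| = 3.040e-03.

0.452524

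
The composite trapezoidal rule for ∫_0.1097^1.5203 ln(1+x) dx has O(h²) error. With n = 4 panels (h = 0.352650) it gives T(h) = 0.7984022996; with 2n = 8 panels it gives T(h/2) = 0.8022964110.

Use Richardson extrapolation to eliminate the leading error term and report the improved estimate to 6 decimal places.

r = 2, so 2^r = 4.
4·0.8022964110 = 3.2091856440; 3.2091856440 − 0.7984022996 = 2.4107833444
Extrapolated: 2.4107833444 / 3 = 0.8035944481
Shift from A(h/2): +0.0012980371.

0.803594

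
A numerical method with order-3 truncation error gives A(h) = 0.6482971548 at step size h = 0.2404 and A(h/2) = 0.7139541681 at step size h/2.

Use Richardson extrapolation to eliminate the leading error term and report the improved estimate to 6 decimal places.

0.723334

r = 3, so 2^r = 8.
8×0.7139541681 − 0.6482971548 = 5.0633361900
Divide by 2^3 − 1 = 7.
R = 5.0633361900/7 = 0.7233337414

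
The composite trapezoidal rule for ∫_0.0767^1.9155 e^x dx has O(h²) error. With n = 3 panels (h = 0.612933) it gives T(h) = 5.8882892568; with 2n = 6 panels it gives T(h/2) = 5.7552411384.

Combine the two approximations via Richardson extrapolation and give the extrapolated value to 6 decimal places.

5.710892

r = 2, so 2^r = 4.
4*5.7552411384 = 23.0209645536; subtract 5.8882892568 → 17.1326752968
Divide by 2^2 − 1 = 3.
17.1326752968 ÷ 3 = 5.7108917656
Correction |R − A(h/2)| = 4.435e-02; gap |A(h/2) − A(h)| = 1.330e-01.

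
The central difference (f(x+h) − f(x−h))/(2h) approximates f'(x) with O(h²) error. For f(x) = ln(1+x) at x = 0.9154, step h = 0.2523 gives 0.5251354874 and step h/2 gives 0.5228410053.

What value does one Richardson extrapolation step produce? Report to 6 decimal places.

0.522076

r = 2, so 2^r = 4.
Weighted: 2.0913640212 − 0.5251354874 = 1.5662285338
Denominator 4 − 1 = 3.
1.5662285338 ÷ 3 = 0.5220761779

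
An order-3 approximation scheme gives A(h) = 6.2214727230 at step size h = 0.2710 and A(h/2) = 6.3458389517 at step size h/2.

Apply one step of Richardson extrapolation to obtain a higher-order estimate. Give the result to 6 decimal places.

r = 3: numerator weight 8, denominator 7.
8*6.3458389517 − 6.2214727230 = 44.5452388906
R = 44.5452388906/7 = 6.3636055558

6.363606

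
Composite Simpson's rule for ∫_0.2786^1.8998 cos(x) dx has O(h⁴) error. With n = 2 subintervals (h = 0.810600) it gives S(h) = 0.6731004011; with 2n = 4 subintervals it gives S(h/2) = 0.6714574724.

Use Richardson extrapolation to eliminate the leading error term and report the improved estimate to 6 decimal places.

0.671348

Method order is 4; weight 2^4 = 16.
Top: 16(0.6714574724) − (0.6731004011) = 10.0702191573
Divide by 2^4 − 1 = 15.
Extrapolated: 10.0702191573 / 15 = 0.6713479438
Gap between inputs: 1.643e-03; correction applied: −0.0001095286.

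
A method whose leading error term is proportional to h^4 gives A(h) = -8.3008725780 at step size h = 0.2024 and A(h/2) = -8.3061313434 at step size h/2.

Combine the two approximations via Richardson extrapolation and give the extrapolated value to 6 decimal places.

-8.306482

r = 4, so 2^r = 16.
Top: 16(-8.3061313434) − (-8.3008725780) = -124.5972289164
(16·(-8.3061313434) − (-8.3008725780))/(16 − 1) = -8.3064819278
Gap between inputs: 5.259e-03; correction applied: −0.0003505844.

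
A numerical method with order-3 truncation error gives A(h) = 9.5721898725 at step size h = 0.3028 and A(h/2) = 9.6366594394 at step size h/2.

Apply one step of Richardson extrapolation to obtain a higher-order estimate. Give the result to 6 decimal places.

9.645869

r = 3: numerator weight 8, denominator 7.
8 × 9.6366594394 = 77.0932755152; subtract 9.5721898725 → 67.5210856427
Denominator 8 − 1 = 7.
So the Richardson estimate is 9.6458693775.
Shift from A(h/2): +0.0092099381.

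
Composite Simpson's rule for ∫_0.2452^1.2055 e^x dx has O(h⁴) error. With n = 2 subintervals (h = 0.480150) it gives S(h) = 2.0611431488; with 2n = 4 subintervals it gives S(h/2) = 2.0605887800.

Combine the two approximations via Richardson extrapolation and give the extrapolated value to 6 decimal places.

Order 4 gives 2^r = 16 and 2^r − 1 = 15.
Numerator 16·A(h/2) − A(h) = 16·2.0605887800 − 2.0611431488 = 30.9082773312
Extrapolated: 30.9082773312 / 15 = 2.0605518221
Correction |R − A(h/2)| = 3.696e-05; gap |A(h/2) − A(h)| = 5.544e-04.

2.060552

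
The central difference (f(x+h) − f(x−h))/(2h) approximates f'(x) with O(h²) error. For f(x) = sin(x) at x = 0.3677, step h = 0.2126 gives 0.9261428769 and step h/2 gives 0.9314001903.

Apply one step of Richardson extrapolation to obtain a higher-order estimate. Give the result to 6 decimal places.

0.933153

r = 2: numerator weight 4, denominator 3.
2^2 × A(h/2) = 3.7256007612; minus A(h) gives 2.7994578843.
R = 2.7994578843/3 = 0.9331526281
Correction |R − A(h/2)| = 1.752e-03; gap |A(h/2) − A(h)| = 5.257e-03.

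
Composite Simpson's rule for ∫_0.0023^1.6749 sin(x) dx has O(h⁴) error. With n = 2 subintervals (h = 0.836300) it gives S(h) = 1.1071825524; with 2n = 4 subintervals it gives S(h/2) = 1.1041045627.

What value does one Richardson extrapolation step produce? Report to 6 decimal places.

Order 4 gives 2^r = 16 and 2^r − 1 = 15.
16·1.1041045627 = 17.6656730032; subtract 1.1071825524 → 16.5584904508
Divide by 2^4 − 1 = 15.
Extrapolated: 16.5584904508 / 15 = 1.1038993634
Correction |R − A(h/2)| = 2.052e-04; gap |A(h/2) − A(h)| = 3.078e-03.

1.103899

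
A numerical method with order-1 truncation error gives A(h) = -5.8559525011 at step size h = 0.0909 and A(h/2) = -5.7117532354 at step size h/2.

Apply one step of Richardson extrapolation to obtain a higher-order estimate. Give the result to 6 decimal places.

The method has order 1: 2^1 = 2.
Weighted: (-11.4235064708) − (-5.8559525011) = -5.5675539697
R = (-5.5675539697)/1 = -5.5675539697

-5.567554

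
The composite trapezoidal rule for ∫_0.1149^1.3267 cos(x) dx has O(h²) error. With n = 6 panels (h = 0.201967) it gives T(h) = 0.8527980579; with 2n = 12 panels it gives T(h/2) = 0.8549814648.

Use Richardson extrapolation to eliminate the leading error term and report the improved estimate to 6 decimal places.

The method has order 2: 2^2 = 4.
4×0.8549814648 = 3.4199258592; 3.4199258592 − 0.8527980579 = 2.5671278013
Denominator 4 − 1 = 3.
2.5671278013 ÷ 3 = 0.8557092671

0.855709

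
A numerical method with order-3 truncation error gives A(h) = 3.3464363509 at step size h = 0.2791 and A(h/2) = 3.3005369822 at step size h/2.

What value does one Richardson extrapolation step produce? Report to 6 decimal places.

3.293980

With r = 3 the leading error scales as h^3, so the weight is 2^3 = 8.
8 × 3.3005369822 = 26.4042958576; subtract 3.3464363509 → 23.0578595067
Denominator 8 − 1 = 7.
(8 × 3.3005369822 − 3.3464363509)/(8 − 1) = 3.2939799295
Correction |R − A(h/2)| = 6.557e-03; gap |A(h/2) − A(h)| = 4.590e-02.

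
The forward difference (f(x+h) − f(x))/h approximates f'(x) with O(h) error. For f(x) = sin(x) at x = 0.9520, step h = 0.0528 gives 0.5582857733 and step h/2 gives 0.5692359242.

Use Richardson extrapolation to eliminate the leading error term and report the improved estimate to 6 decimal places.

0.580186

r = 1: numerator weight 2, denominator 1.
Weighted: 1.1384718484 − 0.5582857733 = 0.5801860751
Divide by 2^1 − 1 = 1.
So the Richardson estimate is 0.5801860751.
Correction |R − A(h/2)| = 1.095e-02; gap |A(h/2) − A(h)| = 1.095e-02.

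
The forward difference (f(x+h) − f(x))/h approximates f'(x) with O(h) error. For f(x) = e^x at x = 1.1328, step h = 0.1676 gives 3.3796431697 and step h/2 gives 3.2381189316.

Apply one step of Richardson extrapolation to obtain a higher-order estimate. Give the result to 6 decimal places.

Method order is 1; weight 2^1 = 2.
Numerator 2×A(h/2) − A(h) = 2×3.2381189316 − 3.3796431697 = 3.0965946935
(2×3.2381189316 − 3.3796431697)/(2 − 1) = 3.0965946935

3.096595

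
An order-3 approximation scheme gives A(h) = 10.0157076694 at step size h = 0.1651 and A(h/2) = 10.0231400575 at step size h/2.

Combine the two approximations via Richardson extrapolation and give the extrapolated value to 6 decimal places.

10.024202

The method has order 3: 2^3 = 8.
8*10.0231400575 − 10.0157076694 = 70.1694127906
Denominator 8 − 1 = 7.
Extrapolated: 70.1694127906 / 7 = 10.0242018272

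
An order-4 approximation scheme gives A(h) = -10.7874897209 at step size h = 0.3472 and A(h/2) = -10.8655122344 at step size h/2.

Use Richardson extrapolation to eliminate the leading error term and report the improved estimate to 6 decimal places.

Method order is 4; weight 2^4 = 16.
Top: 16(-10.8655122344) − (-10.7874897209) = -163.0607060295
(16·(-10.8655122344) − (-10.7874897209))/(16 − 1) = -10.8707137353
Correction |R − A(h/2)| = 5.202e-03; gap |A(h/2) − A(h)| = 7.802e-02.

-10.870714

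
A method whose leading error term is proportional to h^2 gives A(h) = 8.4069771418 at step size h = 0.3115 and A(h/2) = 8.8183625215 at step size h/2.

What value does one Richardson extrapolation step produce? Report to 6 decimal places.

8.955491

Method order is 2; weight 2^2 = 4.
Weighted: 35.2734500860 − 8.4069771418 = 26.8664729442
Denominator 4 − 1 = 3.
Result: 8.9554909814
Correction |R − A(h/2)| = 1.371e-01; gap |A(h/2) − A(h)| = 4.114e-01.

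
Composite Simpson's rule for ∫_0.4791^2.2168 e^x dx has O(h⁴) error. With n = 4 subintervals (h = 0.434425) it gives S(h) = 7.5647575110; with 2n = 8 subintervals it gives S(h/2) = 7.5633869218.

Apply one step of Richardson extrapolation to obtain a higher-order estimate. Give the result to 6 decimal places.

Order 4 gives 2^r = 16 and 2^r − 1 = 15.
Difference of the inputs: 7.5633869218 − 7.5647575110 = -0.0013705892
Correction (A(h/2) − A(h))/(16 − 1) = (-0.0013705892)/15 = -0.0000913726
R = 7.5633869218 − 0.0000913726 = 7.5632955492
Correction |R − A(h/2)| = 9.137e-05; gap |A(h/2) − A(h)| = 1.371e-03.

7.563296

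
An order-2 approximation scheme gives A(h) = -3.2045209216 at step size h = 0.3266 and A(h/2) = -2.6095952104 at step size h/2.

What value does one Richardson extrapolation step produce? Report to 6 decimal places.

The method has order 2: 2^2 = 4.
4·(-2.6095952104) = -10.4383808416; (-10.4383808416) − (-3.2045209216) = -7.2338599200
Denominator 4 − 1 = 3.
(4·(-2.6095952104) − (-3.2045209216))/(4 − 1) = -2.4112866400

-2.411287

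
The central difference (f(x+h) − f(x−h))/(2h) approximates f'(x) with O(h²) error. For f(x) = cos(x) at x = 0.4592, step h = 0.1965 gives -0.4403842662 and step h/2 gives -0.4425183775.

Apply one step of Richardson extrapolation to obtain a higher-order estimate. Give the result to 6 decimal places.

-0.443230

r = 2: numerator weight 4, denominator 3.
Weighted: (-1.7700735100) − (-0.4403842662) = -1.3296892438
Extrapolated: (-1.3296892438) / 3 = -0.4432297479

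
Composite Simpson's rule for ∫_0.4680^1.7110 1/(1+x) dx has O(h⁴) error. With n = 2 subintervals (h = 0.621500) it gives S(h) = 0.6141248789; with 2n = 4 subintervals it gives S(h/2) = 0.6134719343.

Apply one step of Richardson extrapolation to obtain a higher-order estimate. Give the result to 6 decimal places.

0.613428

r = 4, so 2^r = 16.
16·0.6134719343 = 9.8155509488; subtract 0.6141248789 → 9.2014260699
Extrapolated: 9.2014260699 / 15 = 0.6134284047
Gap between inputs: 6.529e-04; correction applied: −0.0000435296.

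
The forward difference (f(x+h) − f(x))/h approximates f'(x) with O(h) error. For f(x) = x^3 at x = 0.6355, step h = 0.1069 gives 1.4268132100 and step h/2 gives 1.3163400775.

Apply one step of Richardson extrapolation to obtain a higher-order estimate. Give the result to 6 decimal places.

1.205867

Method order is 1; weight 2^1 = 2.
Weighted: 2.6326801550 − 1.4268132100 = 1.2058669450
Divide by 2^1 − 1 = 1.
So the Richardson estimate is 1.2058669450.
Gap between inputs: 1.105e-01; correction applied: −0.1104731325.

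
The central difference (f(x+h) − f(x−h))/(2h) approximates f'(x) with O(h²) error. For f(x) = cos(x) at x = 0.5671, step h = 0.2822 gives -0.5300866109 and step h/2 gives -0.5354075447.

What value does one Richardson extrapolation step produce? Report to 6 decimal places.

With r = 2 the leading error scales as h^2, so the weight is 2^2 = 4.
4·(-0.5354075447) = -2.1416301788; (-2.1416301788) − (-0.5300866109) = -1.6115435679
R = (-1.6115435679)/3 = -0.5371811893

-0.537181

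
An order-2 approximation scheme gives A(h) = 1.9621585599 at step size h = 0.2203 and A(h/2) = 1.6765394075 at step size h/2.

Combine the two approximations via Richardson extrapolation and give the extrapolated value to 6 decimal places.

Method order is 2; weight 2^2 = 4.
4*1.6765394075 − 1.9621585599 = 4.7439990701
(4*1.6765394075 − 1.9621585599)/(4 − 1) = 1.5813330234

1.581333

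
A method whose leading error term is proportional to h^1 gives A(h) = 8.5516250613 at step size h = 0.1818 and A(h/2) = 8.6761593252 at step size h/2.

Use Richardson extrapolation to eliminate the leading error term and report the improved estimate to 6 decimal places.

Error is O(h^1); halving h shrinks it by 2^1 = 2.
2×8.6761593252 = 17.3523186504; subtract 8.5516250613 → 8.8006935891
8.8006935891 ÷ 1 = 8.8006935891
Correction |R − A(h/2)| = 1.245e-01; gap |A(h/2) − A(h)| = 1.245e-01.

8.800694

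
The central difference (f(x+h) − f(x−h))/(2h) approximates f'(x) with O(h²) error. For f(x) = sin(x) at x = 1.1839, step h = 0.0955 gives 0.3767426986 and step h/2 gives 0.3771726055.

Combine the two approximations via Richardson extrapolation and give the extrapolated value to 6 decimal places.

Method order is 2; weight 2^2 = 4.
Numerator 4·A(h/2) − A(h) = 4·0.3771726055 − 0.3767426986 = 1.1319477234
Extrapolated: 1.1319477234 / 3 = 0.3773159078

0.377316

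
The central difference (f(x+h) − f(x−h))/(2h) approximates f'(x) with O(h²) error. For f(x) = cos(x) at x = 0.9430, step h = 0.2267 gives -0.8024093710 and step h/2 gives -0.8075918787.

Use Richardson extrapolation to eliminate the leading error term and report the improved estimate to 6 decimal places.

Method order is 2; weight 2^2 = 4.
4*(-0.8075918787) − (-0.8024093710) = -2.4279581438
Divide by 2^2 − 1 = 3.
(4*(-0.8075918787) − (-0.8024093710))/(4 − 1) = -0.8093193813
Gap between inputs: 5.183e-03; correction applied: −0.0017275026.

-0.809319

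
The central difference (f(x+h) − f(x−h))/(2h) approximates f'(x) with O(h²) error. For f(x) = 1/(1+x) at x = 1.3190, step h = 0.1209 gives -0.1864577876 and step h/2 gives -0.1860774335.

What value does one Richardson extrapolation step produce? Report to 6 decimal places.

-0.185951

Order 2 gives 2^r = 4 and 2^r − 1 = 3.
A(h/2) − A(h) = -0.1860774335 − (-0.1864577876) = 0.0003803541
Divide by 2^2 − 1 = 3: 0.0003803541/3 = 0.0001267847
R = -0.1860774335 + 0.0001267847 = -0.1859506488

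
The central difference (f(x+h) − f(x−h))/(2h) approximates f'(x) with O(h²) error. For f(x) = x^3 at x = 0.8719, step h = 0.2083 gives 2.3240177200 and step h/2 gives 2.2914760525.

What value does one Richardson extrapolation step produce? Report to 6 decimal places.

2.280629

With r = 2 the leading error scales as h^2, so the weight is 2^2 = 4.
4*2.2914760525 = 9.1659042100; 9.1659042100 − 2.3240177200 = 6.8418864900
Divide by 2^2 − 1 = 3.
So the Richardson estimate is 2.2806288300.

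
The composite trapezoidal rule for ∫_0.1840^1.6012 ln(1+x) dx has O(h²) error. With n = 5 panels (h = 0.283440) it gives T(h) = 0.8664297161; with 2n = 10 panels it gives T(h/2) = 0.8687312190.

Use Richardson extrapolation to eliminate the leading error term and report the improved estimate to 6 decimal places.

Method order is 2; weight 2^2 = 4.
4×0.8687312190 = 3.4749248760; 3.4749248760 − 0.8664297161 = 2.6084951599
Divide by 2^2 − 1 = 3.
(4×0.8687312190 − 0.8664297161)/(4 − 1) = 0.8694983866
Correction |R − A(h/2)| = 7.672e-04; gap |A(h/2) − A(h)| = 2.302e-03.

0.869498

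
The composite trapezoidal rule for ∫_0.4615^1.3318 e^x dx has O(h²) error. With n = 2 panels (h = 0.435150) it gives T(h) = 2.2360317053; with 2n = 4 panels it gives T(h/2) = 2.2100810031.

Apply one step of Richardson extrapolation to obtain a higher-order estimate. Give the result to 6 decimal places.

2.201431

Order 2 gives 2^r = 4 and 2^r − 1 = 3.
Top: 4(2.2100810031) − (2.2360317053) = 6.6042923071
6.6042923071 ÷ 3 = 2.2014307690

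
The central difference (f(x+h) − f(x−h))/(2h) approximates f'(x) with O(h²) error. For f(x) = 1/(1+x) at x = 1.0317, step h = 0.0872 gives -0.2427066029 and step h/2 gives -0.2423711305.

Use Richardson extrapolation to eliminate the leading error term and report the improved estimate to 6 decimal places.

-0.242259

r = 2, so 2^r = 4.
Numerator 4 × A(h/2) − A(h) = 4 × (-0.2423711305) − (-0.2427066029) = -0.7267779191
R = (-0.7267779191)/3 = -0.2422593064
Correction |R − A(h/2)| = 1.118e-04; gap |A(h/2) − A(h)| = 3.355e-04.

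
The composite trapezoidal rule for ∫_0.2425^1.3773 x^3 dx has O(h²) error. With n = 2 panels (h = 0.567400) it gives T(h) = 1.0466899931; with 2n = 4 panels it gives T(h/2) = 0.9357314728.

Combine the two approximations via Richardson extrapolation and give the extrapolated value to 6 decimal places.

0.898745

Leading term ∝ h^2; use weight 4 = 2^2.
4×0.9357314728 = 3.7429258912; 3.7429258912 − 1.0466899931 = 2.6962358981
R = 2.6962358981/3 = 0.8987452994
Gap between inputs: 1.110e-01; correction applied: −0.0369861734.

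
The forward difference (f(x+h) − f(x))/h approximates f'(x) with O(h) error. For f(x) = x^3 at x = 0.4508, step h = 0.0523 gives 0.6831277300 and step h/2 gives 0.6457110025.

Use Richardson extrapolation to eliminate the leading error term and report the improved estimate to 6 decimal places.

0.608294

With r = 1 the leading error scales as h^1, so the weight is 2^1 = 2.
Weighted: 1.2914220050 − 0.6831277300 = 0.6082942750
Divide by 2^1 − 1 = 1.
So the Richardson estimate is 0.6082942750.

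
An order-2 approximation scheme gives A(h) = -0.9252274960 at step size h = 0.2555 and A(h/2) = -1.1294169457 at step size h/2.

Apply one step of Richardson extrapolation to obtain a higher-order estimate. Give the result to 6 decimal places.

-1.197480

With r = 2 the leading error scales as h^2, so the weight is 2^2 = 4.
4×(-1.1294169457) = -4.5176677828; (-4.5176677828) − (-0.9252274960) = -3.5924402868
Denominator 4 − 1 = 3.
Result: -1.1974800956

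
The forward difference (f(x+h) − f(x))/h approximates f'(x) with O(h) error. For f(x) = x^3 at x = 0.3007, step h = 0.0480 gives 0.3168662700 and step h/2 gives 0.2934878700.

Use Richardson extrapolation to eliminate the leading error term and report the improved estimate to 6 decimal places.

0.270109

Error is O(h^1); halving h shrinks it by 2^1 = 2.
2*0.2934878700 = 0.5869757400; 0.5869757400 − 0.3168662700 = 0.2701094700
0.2701094700 ÷ 1 = 0.2701094700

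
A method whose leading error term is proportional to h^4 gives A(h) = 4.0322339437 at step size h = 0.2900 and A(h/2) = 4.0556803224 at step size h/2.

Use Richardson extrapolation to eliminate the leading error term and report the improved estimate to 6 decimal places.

Method order is 4; weight 2^4 = 16.
Numerator 16·A(h/2) − A(h) = 16·4.0556803224 − 4.0322339437 = 60.8586512147
60.8586512147 ÷ 15 = 4.0572434143

4.057243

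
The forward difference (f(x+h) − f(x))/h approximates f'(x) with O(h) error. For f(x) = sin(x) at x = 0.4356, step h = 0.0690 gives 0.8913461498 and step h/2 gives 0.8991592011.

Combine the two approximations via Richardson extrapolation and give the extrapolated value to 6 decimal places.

Order 1 gives 2^r = 2 and 2^r − 1 = 1.
Numerator 2*A(h/2) − A(h) = 2*0.8991592011 − 0.8913461498 = 0.9069722524
Denominator 2 − 1 = 1.
0.9069722524 ÷ 1 = 0.9069722524

0.906972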